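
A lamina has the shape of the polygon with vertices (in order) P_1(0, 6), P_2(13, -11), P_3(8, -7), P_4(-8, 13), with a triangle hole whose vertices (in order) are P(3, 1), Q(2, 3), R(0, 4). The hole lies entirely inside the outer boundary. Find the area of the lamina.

39

Outer boundary:
Apply the surveyor's formula: 2A = Σ (x_i·y_{i+1} − x_{i+1}·y_i), indices taken mod 4.
Σ = (-78) + (-3) + (48) + (-48) = -81
Area = |Σ|/2 = 40.5.
Hole:
Cross-terms: 7, 8, -12  ⇒  Σ = 3
Area = |Σ|/2 = 1.5.
Net area = 40.5 − 1.5 = 39.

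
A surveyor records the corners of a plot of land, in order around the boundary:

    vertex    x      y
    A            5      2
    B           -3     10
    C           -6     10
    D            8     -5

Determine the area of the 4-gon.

Apply the shoelace formula: 2A = Σ (x_i·y_{i+1} − x_{i+1}·y_i), indices taken mod 4.
Cross-terms: 56, 30, -50, 41  ⇒  Σ = 77
Area = |Σ|/2 = 38.5.

38.5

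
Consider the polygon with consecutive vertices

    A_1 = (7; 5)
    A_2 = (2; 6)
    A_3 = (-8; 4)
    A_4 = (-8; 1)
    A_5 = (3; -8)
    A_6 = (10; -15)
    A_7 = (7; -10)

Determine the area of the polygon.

Cross-terms: 32, 56, 24, 61, 35, 5, 105  ⇒  Σ = 318
Area = |Σ|/2 = 159.

159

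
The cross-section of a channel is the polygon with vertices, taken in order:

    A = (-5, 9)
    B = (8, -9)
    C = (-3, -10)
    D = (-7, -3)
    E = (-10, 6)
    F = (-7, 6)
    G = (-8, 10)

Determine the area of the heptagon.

Apply the shoelace (surveyor's) formula: 2A = Σ (x_i·y_{i+1} − x_{i+1}·y_i), indices taken mod 7.
A→B: (-5)(-9) − (8)(9) = -27
B→C: (8)(-10) − (-3)(-9) = -107
C→D: (-3)(-3) − (-7)(-10) = -61
D→E: (-7)(6) − (-10)(-3) = -72
E→F: (-10)(6) − (-7)(6) = -18
F→G: (-7)(10) − (-8)(6) = -22
G→A: (-8)(9) − (-5)(10) = -22
Σ = -329
Area = |Σ|/2 = 164.5.

164.5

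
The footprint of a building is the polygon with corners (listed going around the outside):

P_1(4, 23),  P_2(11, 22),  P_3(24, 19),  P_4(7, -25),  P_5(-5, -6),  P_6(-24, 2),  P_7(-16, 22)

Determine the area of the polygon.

Apply the surveyor's formula: 2A = Σ (x_i·y_{i+1} − x_{i+1}·y_i), indices taken mod 7.
P_1→P_2: (4)(22) − (11)(23) = -165
P_2→P_3: (11)(19) − (24)(22) = -319
P_3→P_4: (24)(-25) − (7)(19) = -733
P_4→P_5: (7)(-6) − (-5)(-25) = -167
P_5→P_6: (-5)(2) − (-24)(-6) = -154
P_6→P_7: (-24)(22) − (-16)(2) = -496
P_7→P_1: (-16)(23) − (4)(22) = -456
Σ = -2490
Area = |Σ|/2 = 1245.

1245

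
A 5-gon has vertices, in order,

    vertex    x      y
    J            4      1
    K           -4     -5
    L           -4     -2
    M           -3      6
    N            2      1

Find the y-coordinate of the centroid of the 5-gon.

Apply the shoelace (surveyor's) formula. First the cross-terms c_i = x_i·y_{i+1} − x_{i+1}·y_i:
  -16, -12, -30, -15, -2  ⇒  2A = -75, A = -37.5.
Then Σ (y_i + y_{i+1})·c_i = -81, so ȳ = -81 / (6·(-37.5)) = 0.36.

0.36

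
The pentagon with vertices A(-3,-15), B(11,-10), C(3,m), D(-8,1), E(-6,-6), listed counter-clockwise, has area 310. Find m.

14

The doubled signed area Σ (x_i y_{i+1} − x_{i+1} y_i) is linear in m.
With m=0 it equals 354; the coefficient of m is 19 (from the two edges through C).
So 19·m + 354 = 2·310 = 620 ⇒ m = 14.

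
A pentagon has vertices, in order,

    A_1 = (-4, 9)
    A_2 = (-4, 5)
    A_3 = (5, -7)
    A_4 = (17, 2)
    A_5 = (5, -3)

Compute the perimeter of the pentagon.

|A_1A_2| = √((0)² + (-4)²) = √16 = 4
|A_2A_3| = √((9)² + (-12)²) = √225 = 15
|A_3A_4| = √((12)² + (9)²) = √225 = 15
|A_4A_5| = √((-12)² + (-5)²) = √169 = 13
|A_5A_1| = √((-9)² + (12)²) = √225 = 15
Perimeter = 4 + 15 + 15 + 13 + 15 = 62.

62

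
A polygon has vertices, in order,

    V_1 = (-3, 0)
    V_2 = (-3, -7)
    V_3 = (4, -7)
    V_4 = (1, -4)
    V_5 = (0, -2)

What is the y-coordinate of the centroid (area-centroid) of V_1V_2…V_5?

-710/159

Apply the shoelace formula. First the cross-terms c_i = x_i·y_{i+1} − x_{i+1}·y_i:
  21, 49, -9, -2, -6  ⇒  2A = 53, A = 26.5.
Then Σ (y_i + y_{i+1})·c_i = -710, so ȳ = -710 / (6·26.5) = -710/159.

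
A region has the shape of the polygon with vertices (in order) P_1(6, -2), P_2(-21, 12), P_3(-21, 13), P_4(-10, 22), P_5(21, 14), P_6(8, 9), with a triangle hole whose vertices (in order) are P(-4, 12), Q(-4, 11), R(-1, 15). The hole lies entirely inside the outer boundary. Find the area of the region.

457.5

Outer boundary:
Σ = (30) + (-21) + (-332) + (-602) + (77) + (-70) = -918
Area = |Σ|/2 = 459.
Hole:
Apply the shoelace (surveyor's) formula: 2A = Σ (x_i·y_{i+1} − x_{i+1}·y_i), indices taken mod 3.
Σ = (4) + (-49) + (48) = 3
Area = |Σ|/2 = 1.5.
Net area = 459 − 1.5 = 457.5.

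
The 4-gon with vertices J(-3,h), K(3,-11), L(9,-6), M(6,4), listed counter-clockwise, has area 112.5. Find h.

Write out the shoelace sum; only the two edges meeting at J involve h:
2·Area = [(6·h − (-3)·4) + ((-3)·(-11) − 3·h)] + 153
       = 3·h + 198 = 225
⇒ h = 9.

9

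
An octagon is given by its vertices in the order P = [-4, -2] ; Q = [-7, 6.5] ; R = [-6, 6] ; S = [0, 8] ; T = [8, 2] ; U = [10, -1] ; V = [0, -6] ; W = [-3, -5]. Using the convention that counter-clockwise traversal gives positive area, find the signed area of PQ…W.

Apply Gauss's area formula: 2A = Σ (x_i·y_{i+1} − x_{i+1}·y_i), indices taken mod 8.
P→Q: (-4)(6.5) − (-7)(-2) = -40
Q→R: (-7)(6) − (-6)(6.5) = -3
R→S: (-6)(8) − (0)(6) = -48
S→T: (0)(2) − (8)(8) = -64
T→U: (8)(-1) − (10)(2) = -28
U→V: (10)(-6) − (0)(-1) = -60
V→W: (0)(-5) − (-3)(-6) = -18
W→P: (-3)(-2) − (-4)(-5) = -14
Σ = -275
Signed area = Σ/2 = -137.5 (negative ⇒ clockwise traversal).

-137.5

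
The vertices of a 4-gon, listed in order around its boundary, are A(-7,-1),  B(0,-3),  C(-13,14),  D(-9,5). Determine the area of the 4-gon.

43.5

Cross-terms: 21, -39, 61, 44  ⇒  Σ = 87
Area = |Σ|/2 = 43.5.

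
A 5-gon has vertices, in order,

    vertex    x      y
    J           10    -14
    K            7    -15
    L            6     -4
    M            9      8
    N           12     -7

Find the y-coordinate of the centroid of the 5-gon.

-855/163

Apply the shoelace (surveyor's) formula. First the cross-terms c_i = x_i·y_{i+1} − x_{i+1}·y_i:
  -52, 62, 84, -159, -98  ⇒  2A = -163, A = -81.5.
Then Σ (y_i + y_{i+1})·c_i = 2565, so ȳ = 2565 / (6·(-81.5)) = -855/163.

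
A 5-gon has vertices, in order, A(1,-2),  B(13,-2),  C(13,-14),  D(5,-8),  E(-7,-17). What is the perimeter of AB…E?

66

|AB| = √((12)² + (0)²) = √144 = 12
|BC| = √((0)² + (-12)²) = √144 = 12
|CD| = √((-8)² + (6)²) = √100 = 10
|DE| = √((-12)² + (-9)²) = √225 = 15
|EA| = √((8)² + (15)²) = √289 = 17
Perimeter = 12 + 12 + 10 + 15 + 17 = 66.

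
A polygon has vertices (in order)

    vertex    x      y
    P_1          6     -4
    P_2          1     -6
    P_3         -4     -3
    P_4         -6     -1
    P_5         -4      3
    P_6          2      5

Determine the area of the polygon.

79.5

Apply the shoelace (surveyor's) formula: 2A = Σ (x_i·y_{i+1} − x_{i+1}·y_i), indices taken mod 6.
Σ = (-32) + (-27) + (-14) + (-22) + (-26) + (-38) = -159
Area = |Σ|/2 = 79.5.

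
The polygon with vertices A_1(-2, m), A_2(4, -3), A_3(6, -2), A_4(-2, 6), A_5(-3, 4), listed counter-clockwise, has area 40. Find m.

-2

The doubled signed area Σ (x_i y_{i+1} − x_{i+1} y_i) is linear in m.
With m=0 it equals 66; the coefficient of m is -7 (from the two edges through A_1).
So -7·m + 66 = 2·40 = 80 ⇒ m = -2.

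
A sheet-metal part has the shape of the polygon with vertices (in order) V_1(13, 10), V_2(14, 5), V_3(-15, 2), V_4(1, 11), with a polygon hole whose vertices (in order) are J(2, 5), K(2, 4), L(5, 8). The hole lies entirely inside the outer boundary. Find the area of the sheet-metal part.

134.5

Outer boundary:
Cross-terms: -75, 103, -167, -133  ⇒  Σ = -272
Area = |Σ|/2 = 136.
Hole:
Σ = (-2) + (-4) + (9) = 3
Area = |Σ|/2 = 1.5.
Net area = 136 − 1.5 = 134.5.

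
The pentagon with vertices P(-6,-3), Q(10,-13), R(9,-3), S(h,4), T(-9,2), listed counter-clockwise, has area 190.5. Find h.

Write out the shoelace sum; only the two edges meeting at S involve h:
2·Area = [(9·4 − h·(-3)) + (h·2 − (-9)·4)] + 234
       = 5·h + 306 = 381
⇒ h = 15.

15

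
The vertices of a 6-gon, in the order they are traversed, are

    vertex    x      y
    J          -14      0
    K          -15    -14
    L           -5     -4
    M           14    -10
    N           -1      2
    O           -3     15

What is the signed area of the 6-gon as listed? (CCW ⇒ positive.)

255.5

Apply Gauss's area formula: 2A = Σ (x_i·y_{i+1} − x_{i+1}·y_i), indices taken mod 6.
Σ = (196) + (-10) + (106) + (18) + (-9) + (210) = 511
Signed area = Σ/2 = 255.5 (positive ⇒ counter-clockwise traversal).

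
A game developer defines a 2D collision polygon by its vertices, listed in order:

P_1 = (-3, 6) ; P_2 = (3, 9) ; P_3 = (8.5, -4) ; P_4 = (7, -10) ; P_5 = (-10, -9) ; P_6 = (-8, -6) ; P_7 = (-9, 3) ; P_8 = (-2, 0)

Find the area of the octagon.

Cross-terms: -45, -88.5, -57, -163, -12, -78, 6, -12  ⇒  Σ = -449.5
Area = |Σ|/2 = 224.75.

224.75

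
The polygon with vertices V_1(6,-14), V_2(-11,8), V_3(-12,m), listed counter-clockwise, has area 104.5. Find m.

The doubled signed area Σ (x_i y_{i+1} − x_{i+1} y_i) is linear in m.
With m=0 it equals 158; the coefficient of m is -17 (from the two edges through V_3).
So -17·m + 158 = 2·104.5 = 209 ⇒ m = -3.

-3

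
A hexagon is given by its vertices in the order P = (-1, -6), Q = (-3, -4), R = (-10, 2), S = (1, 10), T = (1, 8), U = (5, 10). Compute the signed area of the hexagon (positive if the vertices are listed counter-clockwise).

Apply Gauss's area formula: 2A = Σ (x_i·y_{i+1} − x_{i+1}·y_i), indices taken mod 6.
Cross-terms: -14, -46, -102, -2, -30, -20  ⇒  Σ = -214
Signed area = Σ/2 = -107 (negative ⇒ clockwise traversal).

-107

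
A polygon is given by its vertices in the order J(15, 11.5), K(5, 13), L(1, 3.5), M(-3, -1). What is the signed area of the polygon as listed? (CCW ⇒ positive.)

Σ = (137.5) + (4.5) + (9.5) + (-19.5) = 132
Signed area = Σ/2 = 66 (positive ⇒ counter-clockwise traversal).

66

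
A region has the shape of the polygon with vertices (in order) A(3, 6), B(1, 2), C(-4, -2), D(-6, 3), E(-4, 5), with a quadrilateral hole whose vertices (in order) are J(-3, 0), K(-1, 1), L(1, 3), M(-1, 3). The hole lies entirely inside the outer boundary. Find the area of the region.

33.5

Outer boundary:
Σ = (0) + (6) + (-24) + (-18) + (-39) = -75
Area = |Σ|/2 = 37.5.
Hole:
Σ = (-3) + (-4) + (6) + (9) = 8
Area = |Σ|/2 = 4.
Net area = 37.5 − 4 = 33.5.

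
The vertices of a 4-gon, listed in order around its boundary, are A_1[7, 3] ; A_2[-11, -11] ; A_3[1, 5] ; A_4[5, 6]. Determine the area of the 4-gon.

A_1→A_2: (7)(-11) − (-11)(3) = -44
A_2→A_3: (-11)(5) − (1)(-11) = -44
A_3→A_4: (1)(6) − (5)(5) = -19
A_4→A_1: (5)(3) − (7)(6) = -27
Σ = -134
Area = |Σ|/2 = 67.

67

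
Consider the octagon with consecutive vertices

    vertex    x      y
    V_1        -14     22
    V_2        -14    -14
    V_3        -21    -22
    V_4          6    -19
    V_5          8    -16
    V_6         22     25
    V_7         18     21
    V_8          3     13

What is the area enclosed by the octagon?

1044

Apply the surveyor's formula: 2A = Σ (x_i·y_{i+1} − x_{i+1}·y_i), indices taken mod 8.
Σ = (504) + (14) + (531) + (56) + (552) + (12) + (171) + (248) = 2088
Area = |Σ|/2 = 1044.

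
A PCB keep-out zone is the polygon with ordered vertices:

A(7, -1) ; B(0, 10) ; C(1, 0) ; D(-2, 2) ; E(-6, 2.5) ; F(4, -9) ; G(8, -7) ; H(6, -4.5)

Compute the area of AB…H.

A→B: (7)(10) − (0)(-1) = 70
B→C: (0)(0) − (1)(10) = -10
C→D: (1)(2) − (-2)(0) = 2
D→E: (-2)(2.5) − (-6)(2) = 7
E→F: (-6)(-9) − (4)(2.5) = 44
F→G: (4)(-7) − (8)(-9) = 44
G→H: (8)(-4.5) − (6)(-7) = 6
H→A: (6)(-1) − (7)(-4.5) = 25.5
Σ = 188.5
Area = |Σ|/2 = 94.25.

94.25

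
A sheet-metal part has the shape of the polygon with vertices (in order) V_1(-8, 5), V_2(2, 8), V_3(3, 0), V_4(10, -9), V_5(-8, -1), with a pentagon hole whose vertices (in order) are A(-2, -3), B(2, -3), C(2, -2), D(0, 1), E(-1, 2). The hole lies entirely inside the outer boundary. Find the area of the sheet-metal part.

Outer boundary:
Σ = (-74) + (-24) + (-27) + (-82) + (-48) = -255
Area = |Σ|/2 = 127.5.
Hole:
Apply Gauss's area formula: 2A = Σ (x_i·y_{i+1} − x_{i+1}·y_i), indices taken mod 5.
Cross-terms: 12, 2, 2, 1, 7  ⇒  Σ = 24
Area = |Σ|/2 = 12.
Net area = 127.5 − 12 = 115.5.

115.5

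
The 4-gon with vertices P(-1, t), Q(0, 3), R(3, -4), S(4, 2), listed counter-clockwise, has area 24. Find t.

9

Write out the shoelace sum; only the two edges meeting at P involve t:
2·Area = [(4·t − (-1)·2) + ((-1)·3 − 0·t)] + 13
       = 4·t + 12 = 48
⇒ t = 9.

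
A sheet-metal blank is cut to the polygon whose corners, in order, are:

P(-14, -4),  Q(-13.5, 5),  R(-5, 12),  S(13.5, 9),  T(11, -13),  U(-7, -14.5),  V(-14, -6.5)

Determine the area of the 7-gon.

Σ = (-124) + (-137) + (-207) + (-274.5) + (-250.5) + (-157.5) + (-35) = -1185.5
Area = |Σ|/2 = 592.75.

592.75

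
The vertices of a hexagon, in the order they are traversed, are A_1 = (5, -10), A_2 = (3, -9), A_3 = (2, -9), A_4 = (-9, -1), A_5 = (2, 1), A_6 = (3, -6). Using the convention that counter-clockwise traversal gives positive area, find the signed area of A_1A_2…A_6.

-64.5

Apply the surveyor's formula: 2A = Σ (x_i·y_{i+1} − x_{i+1}·y_i), indices taken mod 6.
A_1→A_2: (5)(-9) − (3)(-10) = -15
A_2→A_3: (3)(-9) − (2)(-9) = -9
A_3→A_4: (2)(-1) − (-9)(-9) = -83
A_4→A_5: (-9)(1) − (2)(-1) = -7
A_5→A_6: (2)(-6) − (3)(1) = -15
A_6→A_1: (3)(-10) − (5)(-6) = 0
Σ = -129
Signed area = Σ/2 = -64.5 (negative ⇒ clockwise traversal).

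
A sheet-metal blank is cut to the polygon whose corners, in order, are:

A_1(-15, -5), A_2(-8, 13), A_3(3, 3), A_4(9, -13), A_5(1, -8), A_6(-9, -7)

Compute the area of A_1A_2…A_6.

Apply the surveyor's formula: 2A = Σ (x_i·y_{i+1} − x_{i+1}·y_i), indices taken mod 6.
Σ = (-235) + (-63) + (-66) + (-59) + (-79) + (-60) = -562
Area = |Σ|/2 = 281.

281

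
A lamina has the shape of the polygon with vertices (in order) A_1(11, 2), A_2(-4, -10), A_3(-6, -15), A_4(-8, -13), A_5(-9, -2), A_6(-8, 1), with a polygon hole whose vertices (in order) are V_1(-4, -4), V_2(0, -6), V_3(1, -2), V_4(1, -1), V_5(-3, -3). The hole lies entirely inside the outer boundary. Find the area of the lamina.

Outer boundary:
Apply the shoelace (surveyor's) formula: 2A = Σ (x_i·y_{i+1} − x_{i+1}·y_i), indices taken mod 6.
Σ = (-102) + (0) + (-42) + (-101) + (-25) + (-27) = -297
Area = |Σ|/2 = 148.5.
Hole:
V_1→V_2: (-4)(-6) − (0)(-4) = 24
V_2→V_3: (0)(-2) − (1)(-6) = 6
V_3→V_4: (1)(-1) − (1)(-2) = 1
V_4→V_5: (1)(-3) − (-3)(-1) = -6
V_5→V_1: (-3)(-4) − (-4)(-3) = 0
Σ = 25
Area = |Σ|/2 = 12.5.
Net area = 148.5 − 12.5 = 136.

136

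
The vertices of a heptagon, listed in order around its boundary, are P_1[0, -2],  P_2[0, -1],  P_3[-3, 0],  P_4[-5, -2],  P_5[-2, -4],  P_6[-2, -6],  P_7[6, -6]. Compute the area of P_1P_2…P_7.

Cross-terms: 0, -3, 6, 16, 4, 48, -12  ⇒  Σ = 59
Area = |Σ|/2 = 29.5.

29.5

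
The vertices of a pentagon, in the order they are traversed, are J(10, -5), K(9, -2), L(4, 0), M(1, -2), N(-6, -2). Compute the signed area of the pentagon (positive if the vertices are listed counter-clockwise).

30.5

Apply the surveyor's formula: 2A = Σ (x_i·y_{i+1} − x_{i+1}·y_i), indices taken mod 5.
Σ = (25) + (8) + (-8) + (-14) + (50) = 61
Signed area = Σ/2 = 30.5 (positive ⇒ counter-clockwise traversal).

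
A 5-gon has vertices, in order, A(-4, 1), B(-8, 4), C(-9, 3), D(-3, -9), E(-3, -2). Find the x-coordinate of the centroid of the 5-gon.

Apply Gauss's area formula. First the cross-terms c_i = x_i·y_{i+1} − x_{i+1}·y_i:
  -8, 12, 90, -21, -11  ⇒  2A = 62, A = 31.
Then Σ (x_i + x_{i+1})·c_i = -985, so x̄ = -985 / (6·31) = -985/186.

-985/186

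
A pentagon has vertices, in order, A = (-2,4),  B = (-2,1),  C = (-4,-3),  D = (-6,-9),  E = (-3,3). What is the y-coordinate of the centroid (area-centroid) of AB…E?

-22/51

Apply Gauss's area formula. First the cross-terms c_i = x_i·y_{i+1} − x_{i+1}·y_i:
  6, 10, 18, -45, -6  ⇒  2A = -17, A = -8.5.
Then Σ (y_i + y_{i+1})·c_i = 22, so ȳ = 22 / (6·(-8.5)) = -22/51.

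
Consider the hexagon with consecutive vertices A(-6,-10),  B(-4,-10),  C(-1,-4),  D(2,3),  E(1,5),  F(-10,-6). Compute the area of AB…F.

Cross-terms: 20, 6, 5, 7, 44, 64  ⇒  Σ = 146
Area = |Σ|/2 = 73.

73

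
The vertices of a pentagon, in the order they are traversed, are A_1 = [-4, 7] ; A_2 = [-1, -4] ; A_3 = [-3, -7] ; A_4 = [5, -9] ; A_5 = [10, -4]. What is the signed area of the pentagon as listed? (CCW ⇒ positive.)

102

Apply the shoelace (surveyor's) formula: 2A = Σ (x_i·y_{i+1} − x_{i+1}·y_i), indices taken mod 5.
Σ = (23) + (-5) + (62) + (70) + (54) = 204
Signed area = Σ/2 = 102 (positive ⇒ counter-clockwise traversal).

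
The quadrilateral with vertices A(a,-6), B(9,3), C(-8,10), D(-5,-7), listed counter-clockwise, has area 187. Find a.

7

The doubled signed area Σ (x_i y_{i+1} − x_{i+1} y_i) is linear in a.
With a=0 it equals 304; the coefficient of a is 10 (from the two edges through A).
So 10·a + 304 = 2·187 = 374 ⇒ a = 7.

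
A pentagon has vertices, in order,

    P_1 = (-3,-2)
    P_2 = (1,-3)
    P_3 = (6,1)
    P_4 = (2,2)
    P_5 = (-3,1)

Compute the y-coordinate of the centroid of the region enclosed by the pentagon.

Apply the shoelace (surveyor's) formula. First the cross-terms c_i = x_i·y_{i+1} − x_{i+1}·y_i:
  11, 19, 10, 8, 9  ⇒  2A = 57, A = 28.5.
Then Σ (y_i + y_{i+1})·c_i = -48, so ȳ = -48 / (6·28.5) = -16/57.

-16/57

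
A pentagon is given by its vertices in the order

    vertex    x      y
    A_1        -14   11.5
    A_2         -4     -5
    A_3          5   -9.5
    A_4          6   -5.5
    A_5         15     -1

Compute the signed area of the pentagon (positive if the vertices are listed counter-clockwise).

Apply the surveyor's formula: 2A = Σ (x_i·y_{i+1} − x_{i+1}·y_i), indices taken mod 5.
Cross-terms: 116, 63, 29.5, 76.5, 158.5  ⇒  Σ = 443.5
Signed area = Σ/2 = 221.75 (positive ⇒ counter-clockwise traversal).

221.75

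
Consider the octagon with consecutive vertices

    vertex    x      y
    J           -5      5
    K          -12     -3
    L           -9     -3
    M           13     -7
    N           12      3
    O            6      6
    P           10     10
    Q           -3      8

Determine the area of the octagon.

249

Apply the shoelace (surveyor's) formula: 2A = Σ (x_i·y_{i+1} − x_{i+1}·y_i), indices taken mod 8.
Σ = (75) + (9) + (102) + (123) + (54) + (0) + (110) + (25) = 498
Area = |Σ|/2 = 249.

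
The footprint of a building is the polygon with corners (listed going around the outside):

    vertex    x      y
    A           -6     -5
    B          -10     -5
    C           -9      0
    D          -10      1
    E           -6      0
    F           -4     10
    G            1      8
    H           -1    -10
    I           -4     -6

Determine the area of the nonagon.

111

A→B: (-6)(-5) − (-10)(-5) = -20
B→C: (-10)(0) − (-9)(-5) = -45
C→D: (-9)(1) − (-10)(0) = -9
D→E: (-10)(0) − (-6)(1) = 6
E→F: (-6)(10) − (-4)(0) = -60
F→G: (-4)(8) − (1)(10) = -42
G→H: (1)(-10) − (-1)(8) = -2
H→I: (-1)(-6) − (-4)(-10) = -34
I→A: (-4)(-5) − (-6)(-6) = -16
Σ = -222
Area = |Σ|/2 = 111.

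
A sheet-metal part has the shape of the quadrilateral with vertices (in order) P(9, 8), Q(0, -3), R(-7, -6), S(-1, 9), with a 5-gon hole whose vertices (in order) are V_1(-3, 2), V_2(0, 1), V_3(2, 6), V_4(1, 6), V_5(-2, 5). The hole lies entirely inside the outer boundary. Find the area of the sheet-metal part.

Outer boundary:
Apply the surveyor's formula: 2A = Σ (x_i·y_{i+1} − x_{i+1}·y_i), indices taken mod 4.
Cross-terms: -27, -21, -69, -89  ⇒  Σ = -206
Area = |Σ|/2 = 103.
Hole:
Cross-terms: -3, -2, 6, 17, 11  ⇒  Σ = 29
Area = |Σ|/2 = 14.5.
Net area = 103 − 14.5 = 88.5.

88.5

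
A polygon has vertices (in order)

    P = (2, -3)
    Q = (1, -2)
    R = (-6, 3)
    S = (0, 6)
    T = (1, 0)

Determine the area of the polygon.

Apply the shoelace (surveyor's) formula: 2A = Σ (x_i·y_{i+1} − x_{i+1}·y_i), indices taken mod 5.
Σ = (-1) + (-9) + (-36) + (-6) + (-3) = -55
Area = |Σ|/2 = 27.5.

27.5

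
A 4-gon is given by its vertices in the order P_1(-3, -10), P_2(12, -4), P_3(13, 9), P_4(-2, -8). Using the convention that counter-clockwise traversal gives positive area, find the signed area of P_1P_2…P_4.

101

Apply the shoelace (surveyor's) formula: 2A = Σ (x_i·y_{i+1} − x_{i+1}·y_i), indices taken mod 4.
P_1→P_2: (-3)(-4) − (12)(-10) = 132
P_2→P_3: (12)(9) − (13)(-4) = 160
P_3→P_4: (13)(-8) − (-2)(9) = -86
P_4→P_1: (-2)(-10) − (-3)(-8) = -4
Σ = 202
Signed area = Σ/2 = 101 (positive ⇒ counter-clockwise traversal).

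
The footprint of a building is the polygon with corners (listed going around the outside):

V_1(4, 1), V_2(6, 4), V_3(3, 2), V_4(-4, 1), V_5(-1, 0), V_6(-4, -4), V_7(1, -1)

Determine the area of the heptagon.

19.5

V_1→V_2: (4)(4) − (6)(1) = 10
V_2→V_3: (6)(2) − (3)(4) = 0
V_3→V_4: (3)(1) − (-4)(2) = 11
V_4→V_5: (-4)(0) − (-1)(1) = 1
V_5→V_6: (-1)(-4) − (-4)(0) = 4
V_6→V_7: (-4)(-1) − (1)(-4) = 8
V_7→V_1: (1)(1) − (4)(-1) = 5
Σ = 39
Area = |Σ|/2 = 19.5.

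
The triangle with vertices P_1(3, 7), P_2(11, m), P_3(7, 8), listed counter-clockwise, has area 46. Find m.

The doubled signed area Σ (x_i y_{i+1} − x_{i+1} y_i) is linear in m.
With m=0 it equals 36; the coefficient of m is -4 (from the two edges through P_2).
So -4·m + 36 = 2·46 = 92 ⇒ m = -14.

-14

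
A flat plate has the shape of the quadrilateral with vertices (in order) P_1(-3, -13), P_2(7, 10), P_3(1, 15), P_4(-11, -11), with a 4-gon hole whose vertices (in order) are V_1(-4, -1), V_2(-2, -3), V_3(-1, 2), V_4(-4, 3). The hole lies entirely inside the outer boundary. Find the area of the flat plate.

Outer boundary:
Apply the shoelace formula: 2A = Σ (x_i·y_{i+1} − x_{i+1}·y_i), indices taken mod 4.
P_1→P_2: (-3)(10) − (7)(-13) = 61
P_2→P_3: (7)(15) − (1)(10) = 95
P_3→P_4: (1)(-11) − (-11)(15) = 154
P_4→P_1: (-11)(-13) − (-3)(-11) = 110
Σ = 420
Area = |Σ|/2 = 210.
Hole:
Apply the shoelace (surveyor's) formula: 2A = Σ (x_i·y_{i+1} − x_{i+1}·y_i), indices taken mod 4.
Σ = (10) + (-7) + (5) + (16) = 24
Area = |Σ|/2 = 12.
Net area = 210 − 12 = 198.

198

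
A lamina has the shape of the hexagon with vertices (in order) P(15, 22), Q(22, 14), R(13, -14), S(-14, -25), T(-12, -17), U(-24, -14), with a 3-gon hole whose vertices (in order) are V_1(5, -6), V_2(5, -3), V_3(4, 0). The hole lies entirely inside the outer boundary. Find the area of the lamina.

Outer boundary:
Apply the surveyor's formula: 2A = Σ (x_i·y_{i+1} − x_{i+1}·y_i), indices taken mod 6.
P→Q: (15)(14) − (22)(22) = -274
Q→R: (22)(-14) − (13)(14) = -490
R→S: (13)(-25) − (-14)(-14) = -521
S→T: (-14)(-17) − (-12)(-25) = -62
T→U: (-12)(-14) − (-24)(-17) = -240
U→P: (-24)(22) − (15)(-14) = -318
Σ = -1905
Area = |Σ|/2 = 952.5.
Hole:
Apply the shoelace formula: 2A = Σ (x_i·y_{i+1} − x_{i+1}·y_i), indices taken mod 3.
V_1→V_2: (5)(-3) − (5)(-6) = 15
V_2→V_3: (5)(0) − (4)(-3) = 12
V_3→V_1: (4)(-6) − (5)(0) = -24
Σ = 3
Area = |Σ|/2 = 1.5.
Net area = 952.5 − 1.5 = 951.

951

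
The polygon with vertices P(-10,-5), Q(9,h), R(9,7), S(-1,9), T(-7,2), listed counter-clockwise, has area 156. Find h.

0

Write out the shoelace sum; only the two edges meeting at Q involve h:
2·Area = [((-10)·h − 9·(-5)) + (9·7 − 9·h)] + 204
       = -19·h + 312 = 312
⇒ h = 0.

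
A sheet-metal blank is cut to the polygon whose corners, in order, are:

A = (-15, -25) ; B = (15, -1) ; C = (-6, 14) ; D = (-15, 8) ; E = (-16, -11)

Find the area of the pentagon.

Apply Gauss's area formula: 2A = Σ (x_i·y_{i+1} − x_{i+1}·y_i), indices taken mod 5.
Σ = (390) + (204) + (162) + (293) + (235) = 1284
Area = |Σ|/2 = 642.

642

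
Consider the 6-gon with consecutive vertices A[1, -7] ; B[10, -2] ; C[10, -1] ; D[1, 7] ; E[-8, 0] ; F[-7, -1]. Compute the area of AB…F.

Apply the surveyor's formula: 2A = Σ (x_i·y_{i+1} − x_{i+1}·y_i), indices taken mod 6.
A→B: (1)(-2) − (10)(-7) = 68
B→C: (10)(-1) − (10)(-2) = 10
C→D: (10)(7) − (1)(-1) = 71
D→E: (1)(0) − (-8)(7) = 56
E→F: (-8)(-1) − (-7)(0) = 8
F→A: (-7)(-7) − (1)(-1) = 50
Σ = 263
Area = |Σ|/2 = 131.5.

131.5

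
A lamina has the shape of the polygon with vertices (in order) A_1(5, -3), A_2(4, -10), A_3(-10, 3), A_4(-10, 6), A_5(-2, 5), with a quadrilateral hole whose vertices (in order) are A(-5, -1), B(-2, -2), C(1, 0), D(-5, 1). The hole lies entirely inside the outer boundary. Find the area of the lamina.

Outer boundary:
Σ = (-38) + (-88) + (-30) + (-38) + (-19) = -213
Area = |Σ|/2 = 106.5.
Hole:
A→B: (-5)(-2) − (-2)(-1) = 8
B→C: (-2)(0) − (1)(-2) = 2
C→D: (1)(1) − (-5)(0) = 1
D→A: (-5)(-1) − (-5)(1) = 10
Σ = 21
Area = |Σ|/2 = 10.5.
Net area = 106.5 − 10.5 = 96.

96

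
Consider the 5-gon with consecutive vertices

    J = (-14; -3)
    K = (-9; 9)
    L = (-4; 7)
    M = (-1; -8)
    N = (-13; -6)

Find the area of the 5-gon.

Apply the surveyor's formula: 2A = Σ (x_i·y_{i+1} − x_{i+1}·y_i), indices taken mod 5.
Σ = (-153) + (-27) + (39) + (-98) + (-45) = -284
Area = |Σ|/2 = 142.

142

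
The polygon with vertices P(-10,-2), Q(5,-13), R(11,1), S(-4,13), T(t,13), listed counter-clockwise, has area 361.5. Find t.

-14

The doubled signed area Σ (x_i y_{i+1} − x_{i+1} y_i) is linear in t.
With t=0 it equals 513; the coefficient of t is -15 (from the two edges through T).
So -15·t + 513 = 2·361.5 = 723 ⇒ t = -14.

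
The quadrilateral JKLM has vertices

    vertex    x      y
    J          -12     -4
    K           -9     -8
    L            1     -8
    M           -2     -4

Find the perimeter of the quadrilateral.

30

|JK| = √((3)² + (-4)²) = √25 = 5
|KL| = √((10)² + (0)²) = √100 = 10
|LM| = √((-3)² + (4)²) = √25 = 5
|MJ| = √((-10)² + (0)²) = √100 = 10
Perimeter = 5 + 10 + 5 + 10 = 30.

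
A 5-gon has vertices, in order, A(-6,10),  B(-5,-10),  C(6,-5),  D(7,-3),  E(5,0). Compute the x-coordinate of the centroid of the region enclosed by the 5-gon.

-258/277

Apply the shoelace (surveyor's) formula. First the cross-terms c_i = x_i·y_{i+1} − x_{i+1}·y_i:
  110, 85, 17, 15, 50  ⇒  2A = 277, A = 138.5.
Then Σ (x_i + x_{i+1})·c_i = -774, so x̄ = -774 / (6·138.5) = -258/277.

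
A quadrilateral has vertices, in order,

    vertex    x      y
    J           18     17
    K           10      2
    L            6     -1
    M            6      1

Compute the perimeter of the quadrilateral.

44

|JK| = √((-8)² + (-15)²) = √289 = 17
|KL| = √((-4)² + (-3)²) = √25 = 5
|LM| = √((0)² + (2)²) = √4 = 2
|MJ| = √((12)² + (16)²) = √400 = 20
Perimeter = 17 + 5 + 2 + 20 = 44.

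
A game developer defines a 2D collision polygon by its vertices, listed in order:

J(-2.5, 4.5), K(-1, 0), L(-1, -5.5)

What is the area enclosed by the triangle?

4.125

Apply the shoelace formula: 2A = Σ (x_i·y_{i+1} − x_{i+1}·y_i), indices taken mod 3.
Σ = (4.5) + (5.5) + (-18.25) = -8.25
Area = |Σ|/2 = 4.125.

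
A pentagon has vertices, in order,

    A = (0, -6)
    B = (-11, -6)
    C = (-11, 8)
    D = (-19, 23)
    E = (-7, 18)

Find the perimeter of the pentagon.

80

|AB| = √((-11)² + (0)²) = √121 = 11
|BC| = √((0)² + (14)²) = √196 = 14
|CD| = √((-8)² + (15)²) = √289 = 17
|DE| = √((12)² + (-5)²) = √169 = 13
|EA| = √((7)² + (-24)²) = √625 = 25
Perimeter = 11 + 14 + 17 + 13 + 25 = 80.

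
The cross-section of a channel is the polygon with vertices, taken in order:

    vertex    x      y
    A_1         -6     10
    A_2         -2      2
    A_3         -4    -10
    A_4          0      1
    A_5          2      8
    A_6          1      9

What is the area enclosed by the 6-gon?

Apply Gauss's area formula: 2A = Σ (x_i·y_{i+1} − x_{i+1}·y_i), indices taken mod 6.
Cross-terms: 8, 28, -4, -2, 10, 64  ⇒  Σ = 104
Area = |Σ|/2 = 52.

52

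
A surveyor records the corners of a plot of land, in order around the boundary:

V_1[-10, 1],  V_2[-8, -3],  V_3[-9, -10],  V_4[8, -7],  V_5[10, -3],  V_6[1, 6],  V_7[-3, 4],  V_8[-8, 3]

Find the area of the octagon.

Σ = (38) + (53) + (143) + (46) + (63) + (22) + (23) + (22) = 410
Area = |Σ|/2 = 205.

205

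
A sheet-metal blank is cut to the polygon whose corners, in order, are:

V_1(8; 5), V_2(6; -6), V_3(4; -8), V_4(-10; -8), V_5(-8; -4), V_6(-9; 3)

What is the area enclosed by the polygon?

183.5

Cross-terms: -78, -24, -112, -24, -60, -69  ⇒  Σ = -367
Area = |Σ|/2 = 183.5.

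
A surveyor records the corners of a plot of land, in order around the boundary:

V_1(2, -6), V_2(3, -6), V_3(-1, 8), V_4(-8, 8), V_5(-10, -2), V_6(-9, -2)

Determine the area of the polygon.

V_1→V_2: (2)(-6) − (3)(-6) = 6
V_2→V_3: (3)(8) − (-1)(-6) = 18
V_3→V_4: (-1)(8) − (-8)(8) = 56
V_4→V_5: (-8)(-2) − (-10)(8) = 96
V_5→V_6: (-10)(-2) − (-9)(-2) = 2
V_6→V_1: (-9)(-6) − (2)(-2) = 58
Σ = 236
Area = |Σ|/2 = 118.

118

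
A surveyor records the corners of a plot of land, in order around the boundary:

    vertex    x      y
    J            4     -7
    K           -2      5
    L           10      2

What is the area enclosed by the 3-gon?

Cross-terms: 6, -54, -78  ⇒  Σ = -126
Area = |Σ|/2 = 63.

63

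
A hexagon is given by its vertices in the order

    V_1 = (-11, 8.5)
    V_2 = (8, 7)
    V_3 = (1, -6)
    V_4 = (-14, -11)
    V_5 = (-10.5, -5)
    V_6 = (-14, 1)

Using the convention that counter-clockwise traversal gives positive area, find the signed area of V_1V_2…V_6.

-264.5

Apply the shoelace (surveyor's) formula: 2A = Σ (x_i·y_{i+1} − x_{i+1}·y_i), indices taken mod 6.
Σ = (-145) + (-55) + (-95) + (-45.5) + (-80.5) + (-108) = -529
Signed area = Σ/2 = -264.5 (negative ⇒ clockwise traversal).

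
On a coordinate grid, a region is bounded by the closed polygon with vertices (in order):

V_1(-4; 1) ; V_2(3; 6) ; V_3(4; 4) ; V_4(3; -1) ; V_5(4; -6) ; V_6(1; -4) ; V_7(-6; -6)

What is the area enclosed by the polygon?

69.5

Σ = (-27) + (-12) + (-16) + (-14) + (-10) + (-30) + (-30) = -139
Area = |Σ|/2 = 69.5.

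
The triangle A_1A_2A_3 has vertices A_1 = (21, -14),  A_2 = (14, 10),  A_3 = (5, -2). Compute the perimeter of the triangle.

|A_1A_2| = √((-7)² + (24)²) = √625 = 25
|A_2A_3| = √((-9)² + (-12)²) = √225 = 15
|A_3A_1| = √((16)² + (-12)²) = √400 = 20
Perimeter = 25 + 15 + 20 = 60.

60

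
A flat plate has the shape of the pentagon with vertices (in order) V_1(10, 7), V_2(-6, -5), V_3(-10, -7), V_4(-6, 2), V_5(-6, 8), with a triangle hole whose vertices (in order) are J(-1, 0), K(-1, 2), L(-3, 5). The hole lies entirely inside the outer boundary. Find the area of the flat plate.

Outer boundary:
Apply the shoelace formula: 2A = Σ (x_i·y_{i+1} − x_{i+1}·y_i), indices taken mod 5.
Σ = (-8) + (-8) + (-62) + (-36) + (-122) = -236
Area = |Σ|/2 = 118.
Hole:
Σ = (-2) + (1) + (5) = 4
Area = |Σ|/2 = 2.
Net area = 118 − 2 = 116.

116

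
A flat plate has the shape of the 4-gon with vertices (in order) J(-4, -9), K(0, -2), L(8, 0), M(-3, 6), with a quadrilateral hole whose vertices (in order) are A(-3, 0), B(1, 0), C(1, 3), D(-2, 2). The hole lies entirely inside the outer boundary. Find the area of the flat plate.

53

Outer boundary:
Apply the surveyor's formula: 2A = Σ (x_i·y_{i+1} − x_{i+1}·y_i), indices taken mod 4.
Σ = (8) + (16) + (48) + (51) = 123
Area = |Σ|/2 = 61.5.
Hole:
Apply the shoelace (surveyor's) formula: 2A = Σ (x_i·y_{i+1} − x_{i+1}·y_i), indices taken mod 4.
A→B: (-3)(0) − (1)(0) = 0
B→C: (1)(3) − (1)(0) = 3
C→D: (1)(2) − (-2)(3) = 8
D→A: (-2)(0) − (-3)(2) = 6
Σ = 17
Area = |Σ|/2 = 8.5.
Net area = 61.5 − 8.5 = 53.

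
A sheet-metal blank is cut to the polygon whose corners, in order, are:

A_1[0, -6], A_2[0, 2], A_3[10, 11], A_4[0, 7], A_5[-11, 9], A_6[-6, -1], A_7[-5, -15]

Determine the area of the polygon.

Σ = (0) + (-20) + (70) + (77) + (65) + (85) + (30) = 307
Area = |Σ|/2 = 153.5.

153.5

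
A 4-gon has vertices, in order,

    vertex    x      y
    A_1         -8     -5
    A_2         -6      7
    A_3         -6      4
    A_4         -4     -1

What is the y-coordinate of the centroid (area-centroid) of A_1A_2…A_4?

Apply Gauss's area formula. First the cross-terms c_i = x_i·y_{i+1} − x_{i+1}·y_i:
  -86, 18, 22, 12  ⇒  2A = -34, A = -17.
Then Σ (y_i + y_{i+1})·c_i = 20, so ȳ = 20 / (6·(-17)) = -10/51.

-10/51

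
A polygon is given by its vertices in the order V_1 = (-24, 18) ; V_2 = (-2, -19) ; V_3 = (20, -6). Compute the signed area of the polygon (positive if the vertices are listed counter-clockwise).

550

Apply the shoelace (surveyor's) formula: 2A = Σ (x_i·y_{i+1} − x_{i+1}·y_i), indices taken mod 3.
Σ = (492) + (392) + (216) = 1100
Signed area = Σ/2 = 550 (positive ⇒ counter-clockwise traversal).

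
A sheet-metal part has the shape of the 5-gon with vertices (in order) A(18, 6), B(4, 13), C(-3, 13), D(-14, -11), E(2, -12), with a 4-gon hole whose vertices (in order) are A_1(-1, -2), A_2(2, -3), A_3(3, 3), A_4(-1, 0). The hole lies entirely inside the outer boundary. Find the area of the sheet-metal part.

453.5

Outer boundary:
Apply Gauss's area formula: 2A = Σ (x_i·y_{i+1} − x_{i+1}·y_i), indices taken mod 5.
A→B: (18)(13) − (4)(6) = 210
B→C: (4)(13) − (-3)(13) = 91
C→D: (-3)(-11) − (-14)(13) = 215
D→E: (-14)(-12) − (2)(-11) = 190
E→A: (2)(6) − (18)(-12) = 228
Σ = 934
Area = |Σ|/2 = 467.
Hole:
Apply the shoelace formula: 2A = Σ (x_i·y_{i+1} − x_{i+1}·y_i), indices taken mod 4.
Σ = (7) + (15) + (3) + (2) = 27
Area = |Σ|/2 = 13.5.
Net area = 467 − 13.5 = 453.5.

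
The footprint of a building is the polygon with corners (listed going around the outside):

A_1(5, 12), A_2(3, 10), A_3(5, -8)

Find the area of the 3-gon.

Apply the shoelace (surveyor's) formula: 2A = Σ (x_i·y_{i+1} − x_{i+1}·y_i), indices taken mod 3.
Σ = (14) + (-74) + (100) = 40
Area = |Σ|/2 = 20.

20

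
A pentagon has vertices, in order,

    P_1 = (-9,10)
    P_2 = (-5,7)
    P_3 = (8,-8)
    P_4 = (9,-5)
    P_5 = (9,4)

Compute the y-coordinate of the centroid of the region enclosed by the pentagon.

59/35

Apply the shoelace (surveyor's) formula. First the cross-terms c_i = x_i·y_{i+1} − x_{i+1}·y_i:
  -13, -16, 32, 81, 126  ⇒  2A = 210, A = 105.
Then Σ (y_i + y_{i+1})·c_i = 1062, so ȳ = 1062 / (6·105) = 59/35.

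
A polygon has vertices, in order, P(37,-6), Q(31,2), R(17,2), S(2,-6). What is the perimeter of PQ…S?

|PQ| = √((-6)² + (8)²) = √100 = 10
|QR| = √((-14)² + (0)²) = √196 = 14
|RS| = √((-15)² + (-8)²) = √289 = 17
|SP| = √((35)² + (0)²) = √1225 = 35
Perimeter = 10 + 14 + 17 + 35 = 76.

76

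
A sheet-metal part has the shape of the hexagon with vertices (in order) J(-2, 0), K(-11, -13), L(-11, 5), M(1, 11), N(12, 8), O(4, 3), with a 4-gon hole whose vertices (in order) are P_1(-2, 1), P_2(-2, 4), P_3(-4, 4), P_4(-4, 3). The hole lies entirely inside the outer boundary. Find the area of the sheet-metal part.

202

Outer boundary:
Σ = (26) + (-198) + (-126) + (-124) + (4) + (6) = -412
Area = |Σ|/2 = 206.
Hole:
Σ = (-6) + (8) + (4) + (2) = 8
Area = |Σ|/2 = 4.
Net area = 206 − 4 = 202.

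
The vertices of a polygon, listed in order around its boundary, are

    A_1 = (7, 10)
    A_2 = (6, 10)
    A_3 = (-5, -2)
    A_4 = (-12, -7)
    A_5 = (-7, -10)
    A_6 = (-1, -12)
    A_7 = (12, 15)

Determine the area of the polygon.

Apply the shoelace (surveyor's) formula: 2A = Σ (x_i·y_{i+1} − x_{i+1}·y_i), indices taken mod 7.
Σ = (10) + (38) + (11) + (71) + (74) + (129) + (15) = 348
Area = |Σ|/2 = 174.

174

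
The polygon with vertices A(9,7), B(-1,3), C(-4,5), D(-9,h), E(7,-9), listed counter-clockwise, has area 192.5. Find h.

-8

Write out the shoelace sum; only the two edges meeting at D involve h:
2·Area = [((-4)·h − (-9)·5) + ((-9)·(-9) − 7·h)] + 171
       = -11·h + 297 = 385
⇒ h = -8.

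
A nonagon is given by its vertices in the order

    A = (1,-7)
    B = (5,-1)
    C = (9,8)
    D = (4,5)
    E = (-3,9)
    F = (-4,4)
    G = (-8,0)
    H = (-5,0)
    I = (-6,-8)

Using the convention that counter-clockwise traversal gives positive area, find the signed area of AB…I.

Σ = (34) + (49) + (13) + (51) + (24) + (32) + (0) + (40) + (50) = 293
Signed area = Σ/2 = 146.5 (positive ⇒ counter-clockwise traversal).

146.5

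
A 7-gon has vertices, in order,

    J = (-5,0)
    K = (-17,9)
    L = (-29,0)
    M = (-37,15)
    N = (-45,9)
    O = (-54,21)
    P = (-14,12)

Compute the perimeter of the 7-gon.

|JK| = √((-12)² + (9)²) = √225 = 15
|KL| = √((-12)² + (-9)²) = √225 = 15
|LM| = √((-8)² + (15)²) = √289 = 17
|MN| = √((-8)² + (-6)²) = √100 = 10
|NO| = √((-9)² + (12)²) = √225 = 15
|OP| = √((40)² + (-9)²) = √1681 = 41
|PJ| = √((9)² + (-12)²) = √225 = 15
Perimeter = 15 + 15 + 17 + 10 + 15 + 41 + 15 = 128.

128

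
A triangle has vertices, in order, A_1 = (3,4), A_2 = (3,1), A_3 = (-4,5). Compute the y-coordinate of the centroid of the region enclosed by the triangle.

10/3

Apply the surveyor's formula. First the cross-terms c_i = x_i·y_{i+1} − x_{i+1}·y_i:
  -9, 19, -31  ⇒  2A = -21, A = -10.5.
Then Σ (y_i + y_{i+1})·c_i = -210, so ȳ = -210 / (6·(-10.5)) = 10/3.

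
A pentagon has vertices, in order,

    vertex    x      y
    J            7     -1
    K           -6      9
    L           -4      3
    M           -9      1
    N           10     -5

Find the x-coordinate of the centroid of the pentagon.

19/237

Apply the surveyor's formula. First the cross-terms c_i = x_i·y_{i+1} − x_{i+1}·y_i:
  57, 18, 23, 35, 25  ⇒  2A = 158, A = 79.
Then Σ (x_i + x_{i+1})·c_i = 38, so x̄ = 38 / (6·79) = 19/237.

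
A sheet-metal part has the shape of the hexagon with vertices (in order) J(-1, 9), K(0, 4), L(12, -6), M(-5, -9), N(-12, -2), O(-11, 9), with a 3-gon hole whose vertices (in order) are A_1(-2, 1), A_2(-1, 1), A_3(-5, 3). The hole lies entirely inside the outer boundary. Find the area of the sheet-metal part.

Outer boundary:
Σ = (-4) + (-48) + (-138) + (-98) + (-130) + (-90) = -508
Area = |Σ|/2 = 254.
Hole:
Apply Gauss's area formula: 2A = Σ (x_i·y_{i+1} − x_{i+1}·y_i), indices taken mod 3.
A_1→A_2: (-2)(1) − (-1)(1) = -1
A_2→A_3: (-1)(3) − (-5)(1) = 2
A_3→A_1: (-5)(1) − (-2)(3) = 1
Σ = 2
Area = |Σ|/2 = 1.
Net area = 254 − 1 = 253.

253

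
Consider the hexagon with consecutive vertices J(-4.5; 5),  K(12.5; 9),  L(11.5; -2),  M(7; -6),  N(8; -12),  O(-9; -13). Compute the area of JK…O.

319

Σ = (-103) + (-128.5) + (-55) + (-36) + (-212) + (-103.5) = -638
Area = |Σ|/2 = 319.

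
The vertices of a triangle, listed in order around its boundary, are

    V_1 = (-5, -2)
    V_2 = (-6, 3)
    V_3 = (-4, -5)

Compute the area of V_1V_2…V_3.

1

Apply the shoelace formula: 2A = Σ (x_i·y_{i+1} − x_{i+1}·y_i), indices taken mod 3.
Cross-terms: -27, 42, -17  ⇒  Σ = -2
Area = |Σ|/2 = 1.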